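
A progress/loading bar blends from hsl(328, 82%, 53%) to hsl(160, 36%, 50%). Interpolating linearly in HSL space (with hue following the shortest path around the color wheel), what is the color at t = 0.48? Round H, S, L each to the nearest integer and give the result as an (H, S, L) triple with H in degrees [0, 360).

Hue arc: Δh = 160 − 328 = -168° (|Δh| ≤ 180, already the shorter path).
H = 328 + 0.48 × (-168) = 247.36 → 247°
S = 82 + 0.48 × (36 − 82) = 59.92 → 60%
L = 53 + 0.48 × (50 − 53) = 51.56 → 52%

(247, 60, 52)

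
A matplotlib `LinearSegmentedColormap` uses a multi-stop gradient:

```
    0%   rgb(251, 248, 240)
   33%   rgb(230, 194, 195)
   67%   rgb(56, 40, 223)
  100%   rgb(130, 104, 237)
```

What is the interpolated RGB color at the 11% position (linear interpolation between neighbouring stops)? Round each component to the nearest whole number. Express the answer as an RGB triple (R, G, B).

11% lies between the 0% and 33% stops, so the local fraction is t = (11 − 0)/(33 − 0) = 11/33 ≈ 0.3333.
R = 251 + 0.3333 × (230 − 251) = 244.001 → 244
G = 248 + 0.3333 × (194 − 248) = 230.002 → 230
B = 240 + 0.3333 × (195 − 240) = 225.001 → 225

(244, 230, 225)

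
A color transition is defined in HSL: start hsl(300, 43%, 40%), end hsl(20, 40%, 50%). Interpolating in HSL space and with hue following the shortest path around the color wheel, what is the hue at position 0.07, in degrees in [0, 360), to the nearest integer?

Hue: 20 − 300 = -280°, but |-280| > 180 so the shorter arc goes the other way: Δh = -280 + 360 = 80°.
H = 300 + 0.07 × (80) = 305.6 → 306°

306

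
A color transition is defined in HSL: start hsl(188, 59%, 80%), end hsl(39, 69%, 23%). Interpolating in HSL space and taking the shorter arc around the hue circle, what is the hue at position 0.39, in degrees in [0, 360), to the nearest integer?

Hue arc: Δh = 39 − 188 = -149° (|Δh| ≤ 180, already the shorter path).
H = 188 + 0.39 × (-149) = 129.89 → 130°

130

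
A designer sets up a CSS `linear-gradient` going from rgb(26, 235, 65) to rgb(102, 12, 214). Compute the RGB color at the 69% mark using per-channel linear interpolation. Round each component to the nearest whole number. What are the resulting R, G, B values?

(78, 81, 168)

69% corresponds to t = 0.69.
R = 26 + 0.69 × (102 − 26) = 26 + 0.69 × 76 = 78.44 → 78
G = 235 + 0.69 × (12 − 235) = 235 + 0.69 × -223 = 81.13 → 81
B = 65 + 0.69 × (214 − 65) = 65 + 0.69 × 149 = 167.81 → 168
So the blended color is (78, 81, 168), about #4e51a8.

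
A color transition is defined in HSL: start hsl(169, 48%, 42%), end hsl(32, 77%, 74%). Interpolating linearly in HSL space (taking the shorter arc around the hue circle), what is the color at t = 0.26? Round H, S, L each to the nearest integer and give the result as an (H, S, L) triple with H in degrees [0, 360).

(133, 56, 50)

Hue arc: Δh = 32 − 169 = -137° (|Δh| ≤ 180, already the shorter path).
H = 169 + 0.26 × (-137) = 133.38 → 133°
S = 48 + 0.26 × (77 − 48) = 55.54 → 56%
L = 42 + 0.26 × (74 − 42) = 50.32 → 50%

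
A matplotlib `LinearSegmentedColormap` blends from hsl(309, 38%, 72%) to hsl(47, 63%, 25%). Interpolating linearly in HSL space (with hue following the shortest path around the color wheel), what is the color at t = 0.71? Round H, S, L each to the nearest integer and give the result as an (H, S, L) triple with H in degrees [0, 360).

Hue: 47 − 309 = -262°, but |-262| > 180 so the shorter arc goes the other way: Δh = -262 + 360 = 98°.
H = 309 + 0.71 × (98) = 378.58 → 379 → 379 mod 360 = 19°
S = 38 + 0.71 × (63 − 38) = 55.75 → 56%
L = 72 + 0.71 × (25 − 72) = 38.63 → 39%

(19, 56, 39)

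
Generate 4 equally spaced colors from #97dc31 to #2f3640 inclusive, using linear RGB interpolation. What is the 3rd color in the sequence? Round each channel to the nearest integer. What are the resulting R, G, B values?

With 4 swatches and endpoints inclusive, swatch 3 sits at t = (3 − 1)/(4 − 1) = 2/3 ≈ 0.6667.
#97dc31 → (151, 220, 49); #2f3640 → (47, 54, 64).
R = 151 + 0.6667 × (47 − 151) = 81.663 → 82
G = 220 + 0.6667 × (54 − 220) = 109.328 → 109
B = 49 + 0.6667 × (64 − 49) = 59.001 → 59

(82, 109, 59)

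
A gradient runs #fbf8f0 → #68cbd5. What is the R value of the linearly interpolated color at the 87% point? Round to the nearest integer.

123

R₁ = 251 (from #fbf8f0), R₂ = 104 (from #68cbd5).
R = 251 + 0.87 × (104 − 251) = 123.11 → 123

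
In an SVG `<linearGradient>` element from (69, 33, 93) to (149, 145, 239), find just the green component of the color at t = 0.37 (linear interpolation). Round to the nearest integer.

74

G = 33 + 0.37 × (145 − 33) = 74.44 → 74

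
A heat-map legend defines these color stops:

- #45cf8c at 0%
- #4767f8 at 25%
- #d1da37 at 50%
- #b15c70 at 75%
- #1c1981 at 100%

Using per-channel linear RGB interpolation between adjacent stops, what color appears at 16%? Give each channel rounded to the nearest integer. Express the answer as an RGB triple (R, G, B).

(70, 140, 209)

16% lies between the 0% and 25% stops, so the local fraction is t = (16 − 0)/(25 − 0) = 16/25 ≈ 0.64.
#45cf8c → (69, 207, 140); #4767f8 → (71, 103, 248).
R = 69 + 0.64 × (71 − 69) = 70.28 → 70
G = 207 + 0.64 × (103 − 207) = 140.44 → 140
B = 140 + 0.64 × (248 − 140) = 209.12 → 209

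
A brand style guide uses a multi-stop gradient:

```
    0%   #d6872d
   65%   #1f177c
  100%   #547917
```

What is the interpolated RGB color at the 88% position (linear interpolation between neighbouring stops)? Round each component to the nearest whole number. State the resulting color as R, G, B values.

(66, 87, 58)

88% lies between the 65% and 100% stops, so the local fraction is t = (88 − 65)/(100 − 65) = 23/35 ≈ 0.6571.
#1f177c → (31, 23, 124); #547917 → (84, 121, 23).
R = 31 + 0.6571 × (84 − 31) = 65.826 → 66
G = 23 + 0.6571 × (121 − 23) = 87.396 → 87
B = 124 + 0.6571 × (23 − 124) = 57.633 → 58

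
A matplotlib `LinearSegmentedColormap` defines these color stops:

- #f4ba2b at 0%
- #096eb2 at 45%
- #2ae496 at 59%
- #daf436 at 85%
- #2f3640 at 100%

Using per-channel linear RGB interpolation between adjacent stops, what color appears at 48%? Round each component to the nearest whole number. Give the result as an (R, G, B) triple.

48% lies between the 45% and 59% stops, so the local fraction is t = (48 − 45)/(59 − 45) = 3/14 ≈ 0.2143.
#096eb2 → (9, 110, 178); #2ae496 → (42, 228, 150).
R = 9 + 0.2143 × (42 − 9) = 16.072 → 16
G = 110 + 0.2143 × (228 − 110) = 135.287 → 135
B = 178 + 0.2143 × (150 − 178) = 172 → 172

(16, 135, 172)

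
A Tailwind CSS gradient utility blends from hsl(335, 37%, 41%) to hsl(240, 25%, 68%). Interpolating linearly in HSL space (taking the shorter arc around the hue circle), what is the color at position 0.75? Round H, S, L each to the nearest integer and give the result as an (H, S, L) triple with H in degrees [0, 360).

(264, 28, 61)

Hue arc: Δh = 240 − 335 = -95° (|Δh| ≤ 180, already the shorter path).
H = 335 + 0.75 × (-95) = 263.75 → 264°
S = 37 + 0.75 × (25 − 37) = 28 → 28%
L = 41 + 0.75 × (68 − 41) = 61.25 → 61%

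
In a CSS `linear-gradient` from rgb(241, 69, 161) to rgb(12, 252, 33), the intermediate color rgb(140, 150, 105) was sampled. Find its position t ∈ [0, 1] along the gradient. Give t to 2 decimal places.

Invert the lerp on the R channel (largest span, 229): t = (140 − 241) / (12 − 241) = -101/-229 = 0.44105.
Check on G: (150 − 69)/(252 − 69) = 0.4426 ✓

0.44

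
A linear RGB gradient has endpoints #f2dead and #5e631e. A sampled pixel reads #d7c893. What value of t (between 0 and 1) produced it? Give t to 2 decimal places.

0.18

Invert the lerp on the R channel (largest span, 148): t = (215 − 242) / (94 − 242) = -27/-148 = 0.18243.
Check on G: (200 − 222)/(99 − 222) = 0.1789 ✓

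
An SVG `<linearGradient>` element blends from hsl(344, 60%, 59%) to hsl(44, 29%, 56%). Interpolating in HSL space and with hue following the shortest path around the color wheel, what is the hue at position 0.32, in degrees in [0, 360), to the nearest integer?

3

Hue: 44 − 344 = -300°, but |-300| > 180 so the shorter arc goes the other way: Δh = -300 + 360 = 60°.
H = 344 + 0.32 × (60) = 363.2 → 363 → 363 mod 360 = 3°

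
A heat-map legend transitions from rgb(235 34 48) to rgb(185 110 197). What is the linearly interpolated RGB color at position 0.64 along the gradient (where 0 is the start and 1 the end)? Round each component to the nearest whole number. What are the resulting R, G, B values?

R = 235 + 0.64 × (185 − 235) = 235 + 0.64 × -50 = 203 → 203
G = 34 + 0.64 × (110 − 34) = 34 + 0.64 × 76 = 82.64 → 83
B = 48 + 0.64 × (197 − 48) = 48 + 0.64 × 149 = 143.36 → 143

(203, 83, 143)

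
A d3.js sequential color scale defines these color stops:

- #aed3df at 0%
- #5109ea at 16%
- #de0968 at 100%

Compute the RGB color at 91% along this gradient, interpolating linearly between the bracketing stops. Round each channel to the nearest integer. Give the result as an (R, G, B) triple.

(207, 9, 118)

91% lies between the 16% and 100% stops, so the local fraction is t = (91 − 16)/(100 − 16) = 75/84 ≈ 0.8929.
#5109ea → (81, 9, 234); #de0968 → (222, 9, 104).
R = 81 + 0.8929 × (222 − 81) = 206.899 → 207
G = 9 + 0.8929 × (9 − 9) = 9 → 9
B = 234 + 0.8929 × (104 − 234) = 117.923 → 118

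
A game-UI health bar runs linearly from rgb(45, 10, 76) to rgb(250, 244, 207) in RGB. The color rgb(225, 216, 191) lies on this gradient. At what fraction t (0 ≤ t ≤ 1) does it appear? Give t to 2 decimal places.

0.88

Invert the lerp on the G channel (largest span, 234): t = (216 − 10) / (244 − 10) = 206/234 = 0.88034.
Check on R: (225 − 45)/(250 − 45) = 0.878 ✓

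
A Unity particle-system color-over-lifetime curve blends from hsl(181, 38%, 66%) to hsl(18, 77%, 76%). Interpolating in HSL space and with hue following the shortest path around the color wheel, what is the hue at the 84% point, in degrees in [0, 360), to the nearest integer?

Hue arc: Δh = 18 − 181 = -163° (|Δh| ≤ 180, already the shorter path).
H = 181 + 0.84 × (-163) = 44.08 → 44°

44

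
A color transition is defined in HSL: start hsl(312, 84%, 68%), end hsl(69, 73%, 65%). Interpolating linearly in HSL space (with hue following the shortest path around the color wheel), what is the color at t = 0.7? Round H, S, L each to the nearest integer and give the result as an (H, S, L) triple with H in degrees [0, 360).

Hue: 69 − 312 = -243°, but |-243| > 180 so the shorter arc goes the other way: Δh = -243 + 360 = 117°.
H = 312 + 0.7 × (117) = 393.9 → 394 → 394 mod 360 = 34°
S = 84 + 0.7 × (73 − 84) = 76.3 → 76%
L = 68 + 0.7 × (65 − 68) = 65.9 → 66%

(34, 76, 66)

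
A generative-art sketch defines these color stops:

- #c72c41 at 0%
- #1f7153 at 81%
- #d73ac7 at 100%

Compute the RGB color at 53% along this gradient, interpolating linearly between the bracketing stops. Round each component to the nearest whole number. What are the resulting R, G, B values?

(89, 89, 77)

53% lies between the 0% and 81% stops, so the local fraction is t = (53 − 0)/(81 − 0) = 53/81 ≈ 0.6543.
#c72c41 → (199, 44, 65); #1f7153 → (31, 113, 83).
R = 199 + 0.6543 × (31 − 199) = 89.078 → 89
G = 44 + 0.6543 × (113 − 44) = 89.147 → 89
B = 65 + 0.6543 × (83 − 65) = 76.777 → 77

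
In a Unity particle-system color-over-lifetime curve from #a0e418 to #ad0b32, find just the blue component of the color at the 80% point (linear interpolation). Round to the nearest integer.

45

B₁ = 24 (from #a0e418), B₂ = 50 (from #ad0b32).
B = 24 + 0.8 × (50 − 24) = 44.8 → 45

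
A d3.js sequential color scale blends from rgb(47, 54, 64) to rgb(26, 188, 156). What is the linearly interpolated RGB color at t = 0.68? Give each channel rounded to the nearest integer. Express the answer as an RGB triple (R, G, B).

R = 47 + 0.68 × (26 − 47) = 47 + 0.68 × -21 = 32.72 → 33
G = 54 + 0.68 × (188 − 54) = 54 + 0.68 × 134 = 145.12 → 145
B = 64 + 0.68 × (156 − 64) = 64 + 0.68 × 92 = 126.56 → 127
So the blended color is (33, 145, 127), about #21917f.

(33, 145, 127)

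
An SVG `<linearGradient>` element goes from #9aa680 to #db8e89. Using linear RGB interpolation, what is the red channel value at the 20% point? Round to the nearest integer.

167

R₁ = 154 (from #9aa680), R₂ = 219 (from #db8e89).
R = 154 + 0.2 × (219 − 154) = 167 → 167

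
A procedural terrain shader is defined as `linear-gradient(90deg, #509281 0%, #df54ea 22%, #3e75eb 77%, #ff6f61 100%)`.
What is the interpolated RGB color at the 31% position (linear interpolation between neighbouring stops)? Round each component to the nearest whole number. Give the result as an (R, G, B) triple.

31% lies between the 22% and 77% stops, so the local fraction is t = (31 − 22)/(77 − 22) = 9/55 ≈ 0.1636.
#df54ea → (223, 84, 234); #3e75eb → (62, 117, 235).
R = 223 + 0.1636 × (62 − 223) = 196.66 → 197
G = 84 + 0.1636 × (117 − 84) = 89.399 → 89
B = 234 + 0.1636 × (235 − 234) = 234.164 → 234

(197, 89, 234)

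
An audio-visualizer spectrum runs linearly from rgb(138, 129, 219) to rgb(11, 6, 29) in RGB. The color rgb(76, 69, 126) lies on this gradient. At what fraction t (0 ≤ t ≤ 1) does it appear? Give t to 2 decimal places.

Invert the lerp on the B channel (largest span, 190): t = (126 − 219) / (29 − 219) = -93/-190 = 0.48947.
Check on R: (76 − 138)/(11 − 138) = 0.4882 ✓

0.49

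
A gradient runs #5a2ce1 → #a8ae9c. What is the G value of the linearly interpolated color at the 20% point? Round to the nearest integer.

70

G₁ = 44 (from #5a2ce1), G₂ = 174 (from #a8ae9c).
G = 44 + 0.2 × (174 − 44) = 70 → 70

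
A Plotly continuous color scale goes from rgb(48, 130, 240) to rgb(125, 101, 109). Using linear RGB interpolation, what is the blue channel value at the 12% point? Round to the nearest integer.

B = 240 + 0.12 × (109 − 240) = 224.28 → 224

224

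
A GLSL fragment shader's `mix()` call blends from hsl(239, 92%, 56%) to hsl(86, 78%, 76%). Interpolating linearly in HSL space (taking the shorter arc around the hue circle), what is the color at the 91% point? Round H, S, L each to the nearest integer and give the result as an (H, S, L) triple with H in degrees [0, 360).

(100, 79, 74)

Hue arc: Δh = 86 − 239 = -153° (|Δh| ≤ 180, already the shorter path).
H = 239 + 0.91 × (-153) = 99.77 → 100°
S = 92 + 0.91 × (78 − 92) = 79.26 → 79%
L = 56 + 0.91 × (76 − 56) = 74.2 → 74%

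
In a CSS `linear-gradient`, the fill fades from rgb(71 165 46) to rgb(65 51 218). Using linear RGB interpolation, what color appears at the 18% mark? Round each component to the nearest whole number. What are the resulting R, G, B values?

18% corresponds to t = 0.18.
R = 71 + 0.18 × (65 − 71) = 71 + 0.18 × -6 = 69.92 → 70
G = 165 + 0.18 × (51 − 165) = 165 + 0.18 × -114 = 144.48 → 144
B = 46 + 0.18 × (218 − 46) = 46 + 0.18 × 172 = 76.96 → 77

(70, 144, 77)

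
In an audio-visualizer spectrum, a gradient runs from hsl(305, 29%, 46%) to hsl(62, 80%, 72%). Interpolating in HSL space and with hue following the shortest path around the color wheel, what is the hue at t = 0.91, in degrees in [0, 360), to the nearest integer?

Hue: 62 − 305 = -243°, but |-243| > 180 so the shorter arc goes the other way: Δh = -243 + 360 = 117°.
H = 305 + 0.91 × (117) = 411.47 → 411 → 411 mod 360 = 51°

51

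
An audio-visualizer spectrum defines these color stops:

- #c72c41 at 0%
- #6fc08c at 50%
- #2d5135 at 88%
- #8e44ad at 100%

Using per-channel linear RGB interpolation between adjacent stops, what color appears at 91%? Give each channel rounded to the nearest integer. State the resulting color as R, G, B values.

(69, 78, 83)

91% lies between the 88% and 100% stops, so the local fraction is t = (91 − 88)/(100 − 88) = 3/12 ≈ 0.25.
#2d5135 → (45, 81, 53); #8e44ad → (142, 68, 173).
R = 45 + 0.25 × (142 − 45) = 69.25 → 69
G = 81 + 0.25 × (68 − 81) = 77.75 → 78
B = 53 + 0.25 × (173 − 53) = 83 → 83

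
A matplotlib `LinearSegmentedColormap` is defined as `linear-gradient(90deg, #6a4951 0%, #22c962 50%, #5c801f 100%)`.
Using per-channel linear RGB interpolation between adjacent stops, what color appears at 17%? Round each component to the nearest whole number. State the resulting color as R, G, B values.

17% lies between the 0% and 50% stops, so the local fraction is t = (17 − 0)/(50 − 0) = 17/50 ≈ 0.34.
#6a4951 → (106, 73, 81); #22c962 → (34, 201, 98).
R = 106 + 0.34 × (34 − 106) = 81.52 → 82
G = 73 + 0.34 × (201 − 73) = 116.52 → 117
B = 81 + 0.34 × (98 − 81) = 86.78 → 87

(82, 117, 87)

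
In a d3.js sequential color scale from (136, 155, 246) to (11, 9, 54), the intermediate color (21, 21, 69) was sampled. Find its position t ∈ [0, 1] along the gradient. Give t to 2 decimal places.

0.92

Invert the lerp on the B channel (largest span, 192): t = (69 − 246) / (54 − 246) = -177/-192 = 0.92188.
Check on R: (21 − 136)/(11 − 136) = 0.92 ✓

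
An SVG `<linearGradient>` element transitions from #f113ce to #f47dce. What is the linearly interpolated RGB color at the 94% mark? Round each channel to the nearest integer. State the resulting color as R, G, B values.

#f113ce → (241, 19, 206); #f47dce → (244, 125, 206).
94% corresponds to t = 0.94.
R = 241 + 0.94 × (244 − 241) = 241 + 0.94 × 3 = 243.82 → 244
G = 19 + 0.94 × (125 − 19) = 19 + 0.94 × 106 = 118.64 → 119
B = 206 + 0.94 × (206 − 206) = 206 + 0.94 × 0 = 206 → 206

(244, 119, 206)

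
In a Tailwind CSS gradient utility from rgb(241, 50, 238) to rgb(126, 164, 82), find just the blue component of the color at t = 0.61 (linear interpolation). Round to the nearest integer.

143

B = 238 + 0.61 × (82 − 238) = 142.84 → 143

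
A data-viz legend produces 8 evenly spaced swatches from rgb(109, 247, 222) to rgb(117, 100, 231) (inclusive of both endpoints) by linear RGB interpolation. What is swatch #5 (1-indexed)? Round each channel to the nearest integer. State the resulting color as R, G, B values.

(114, 163, 227)

With 8 swatches and endpoints inclusive, swatch 5 sits at t = (5 − 1)/(8 − 1) = 4/7 ≈ 0.5714.
R = 109 + 0.5714 × (117 − 109) = 113.571 → 114
G = 247 + 0.5714 × (100 − 247) = 163.004 → 163
B = 222 + 0.5714 × (231 − 222) = 227.143 → 227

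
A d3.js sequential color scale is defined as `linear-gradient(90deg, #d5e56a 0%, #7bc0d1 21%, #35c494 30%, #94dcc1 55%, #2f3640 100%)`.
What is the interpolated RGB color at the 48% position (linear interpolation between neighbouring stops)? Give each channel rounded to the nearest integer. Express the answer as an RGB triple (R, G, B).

(121, 213, 180)

48% lies between the 30% and 55% stops, so the local fraction is t = (48 − 30)/(55 − 30) = 18/25 ≈ 0.72.
#35c494 → (53, 196, 148); #94dcc1 → (148, 220, 193).
R = 53 + 0.72 × (148 − 53) = 121.4 → 121
G = 196 + 0.72 × (220 − 196) = 213.28 → 213
B = 148 + 0.72 × (193 − 148) = 180.4 → 180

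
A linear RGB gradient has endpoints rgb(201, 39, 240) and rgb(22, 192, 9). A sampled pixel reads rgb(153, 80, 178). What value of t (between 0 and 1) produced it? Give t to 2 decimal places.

Invert the lerp on the B channel (largest span, 231): t = (178 − 240) / (9 − 240) = -62/-231 = 0.2684.
Check on R: (153 − 201)/(22 − 201) = 0.2682 ✓

0.27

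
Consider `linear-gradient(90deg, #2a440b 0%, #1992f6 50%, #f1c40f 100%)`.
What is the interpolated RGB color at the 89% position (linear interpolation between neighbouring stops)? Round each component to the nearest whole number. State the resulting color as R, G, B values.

(193, 185, 66)

89% lies between the 50% and 100% stops, so the local fraction is t = (89 − 50)/(100 − 50) = 39/50 ≈ 0.78.
#1992f6 → (25, 146, 246); #f1c40f → (241, 196, 15).
R = 25 + 0.78 × (241 − 25) = 193.48 → 193
G = 146 + 0.78 × (196 − 146) = 185 → 185
B = 246 + 0.78 × (15 − 246) = 65.82 → 66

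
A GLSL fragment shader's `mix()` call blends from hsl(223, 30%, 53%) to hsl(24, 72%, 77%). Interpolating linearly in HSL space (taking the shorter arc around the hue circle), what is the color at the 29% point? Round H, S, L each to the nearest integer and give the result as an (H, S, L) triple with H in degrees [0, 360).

Hue: 24 − 223 = -199°, but |-199| > 180 so the shorter arc goes the other way: Δh = -199 + 360 = 161°.
H = 223 + 0.29 × (161) = 269.69 → 270°
S = 30 + 0.29 × (72 − 30) = 42.18 → 42%
L = 53 + 0.29 × (77 − 53) = 59.96 → 60%

(270, 42, 60)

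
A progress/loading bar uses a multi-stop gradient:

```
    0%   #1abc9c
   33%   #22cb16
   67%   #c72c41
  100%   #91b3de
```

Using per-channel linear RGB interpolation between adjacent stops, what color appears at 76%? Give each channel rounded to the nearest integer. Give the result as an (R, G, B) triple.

76% lies between the 67% and 100% stops, so the local fraction is t = (76 − 67)/(100 − 67) = 9/33 ≈ 0.2727.
#c72c41 → (199, 44, 65); #91b3de → (145, 179, 222).
R = 199 + 0.2727 × (145 − 199) = 184.274 → 184
G = 44 + 0.2727 × (179 − 44) = 80.815 → 81
B = 65 + 0.2727 × (222 − 65) = 107.814 → 108

(184, 81, 108)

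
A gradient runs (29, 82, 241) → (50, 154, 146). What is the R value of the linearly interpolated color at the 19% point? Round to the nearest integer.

R = 29 + 0.19 × (50 − 29) = 32.99 → 33

33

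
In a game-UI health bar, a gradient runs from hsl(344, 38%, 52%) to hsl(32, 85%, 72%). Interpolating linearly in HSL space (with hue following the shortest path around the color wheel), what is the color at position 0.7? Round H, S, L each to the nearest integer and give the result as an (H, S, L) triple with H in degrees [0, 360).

Hue: 32 − 344 = -312°, but |-312| > 180 so the shorter arc goes the other way: Δh = -312 + 360 = 48°.
H = 344 + 0.7 × (48) = 377.6 → 378 → 378 mod 360 = 18°
S = 38 + 0.7 × (85 − 38) = 70.9 → 71%
L = 52 + 0.7 × (72 − 52) = 66 → 66%

(18, 71, 66)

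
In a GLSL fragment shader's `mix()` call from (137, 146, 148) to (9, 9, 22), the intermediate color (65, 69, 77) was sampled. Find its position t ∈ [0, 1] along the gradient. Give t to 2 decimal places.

Invert the lerp on the G channel (largest span, 137): t = (69 − 146) / (9 − 146) = -77/-137 = 0.56204.
Check on R: (65 − 137)/(9 − 137) = 0.5625 ✓

0.56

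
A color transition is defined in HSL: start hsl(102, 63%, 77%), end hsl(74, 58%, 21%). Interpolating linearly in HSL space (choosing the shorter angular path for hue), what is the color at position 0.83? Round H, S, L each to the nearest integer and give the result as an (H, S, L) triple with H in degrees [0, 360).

Hue arc: Δh = 74 − 102 = -28° (|Δh| ≤ 180, already the shorter path).
H = 102 + 0.83 × (-28) = 78.76 → 79°
S = 63 + 0.83 × (58 − 63) = 58.85 → 59%
L = 77 + 0.83 × (21 − 77) = 30.52 → 31%

(79, 59, 31)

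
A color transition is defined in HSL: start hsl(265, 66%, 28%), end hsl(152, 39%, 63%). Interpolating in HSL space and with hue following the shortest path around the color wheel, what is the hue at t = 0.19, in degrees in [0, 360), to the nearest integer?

244

Hue arc: Δh = 152 − 265 = -113° (|Δh| ≤ 180, already the shorter path).
H = 265 + 0.19 × (-113) = 243.53 → 244°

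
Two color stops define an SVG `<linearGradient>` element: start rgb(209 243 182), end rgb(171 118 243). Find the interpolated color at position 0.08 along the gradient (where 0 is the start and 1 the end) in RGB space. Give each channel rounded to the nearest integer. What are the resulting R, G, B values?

R = 209 + 0.08 × (171 − 209) = 209 + 0.08 × -38 = 205.96 → 206
G = 243 + 0.08 × (118 − 243) = 243 + 0.08 × -125 = 233 → 233
B = 182 + 0.08 × (243 − 182) = 182 + 0.08 × 61 = 186.88 → 187

(206, 233, 187)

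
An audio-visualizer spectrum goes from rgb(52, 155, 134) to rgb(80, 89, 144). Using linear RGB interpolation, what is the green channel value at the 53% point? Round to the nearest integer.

G = 155 + 0.53 × (89 − 155) = 120.02 → 120

120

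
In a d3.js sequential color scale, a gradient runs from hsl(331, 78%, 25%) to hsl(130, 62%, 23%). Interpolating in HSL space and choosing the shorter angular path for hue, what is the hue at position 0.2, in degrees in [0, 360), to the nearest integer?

3

Hue: 130 − 331 = -201°, but |-201| > 180 so the shorter arc goes the other way: Δh = -201 + 360 = 159°.
H = 331 + 0.2 × (159) = 362.8 → 363 → 363 mod 360 = 3°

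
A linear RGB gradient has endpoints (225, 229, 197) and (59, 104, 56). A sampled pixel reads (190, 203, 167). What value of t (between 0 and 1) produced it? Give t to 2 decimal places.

Invert the lerp on the R channel (largest span, 166): t = (190 − 225) / (59 − 225) = -35/-166 = 0.21084.
Check on G: (203 − 229)/(104 − 229) = 0.208 ✓

0.21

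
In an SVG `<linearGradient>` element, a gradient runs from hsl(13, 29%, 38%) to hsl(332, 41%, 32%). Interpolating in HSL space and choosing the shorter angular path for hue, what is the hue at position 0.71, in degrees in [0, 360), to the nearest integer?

344

Hue: 332 − 13 = 319°, but |319| > 180 so the shorter arc goes the other way: Δh = 319 − 360 = -41°.
H = 13 + 0.71 × (-41) = -16.11 → -16 → -16 mod 360 = 344°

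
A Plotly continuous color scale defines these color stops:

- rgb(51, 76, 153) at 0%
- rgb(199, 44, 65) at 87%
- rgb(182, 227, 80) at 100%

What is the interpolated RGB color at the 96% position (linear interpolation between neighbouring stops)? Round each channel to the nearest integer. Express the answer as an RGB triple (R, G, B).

(187, 171, 75)

96% lies between the 87% and 100% stops, so the local fraction is t = (96 − 87)/(100 − 87) = 9/13 ≈ 0.6923.
R = 199 + 0.6923 × (182 − 199) = 187.231 → 187
G = 44 + 0.6923 × (227 − 44) = 170.691 → 171
B = 65 + 0.6923 × (80 − 65) = 75.385 → 75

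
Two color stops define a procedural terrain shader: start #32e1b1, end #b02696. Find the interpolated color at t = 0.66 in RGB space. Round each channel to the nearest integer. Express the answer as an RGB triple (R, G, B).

#32e1b1 → (50, 225, 177); #b02696 → (176, 38, 150).
R = 50 + 0.66 × (176 − 50) = 50 + 0.66 × 126 = 133.16 → 133
G = 225 + 0.66 × (38 − 225) = 225 + 0.66 × -187 = 101.58 → 102
B = 177 + 0.66 × (150 − 177) = 177 + 0.66 × -27 = 159.18 → 159

(133, 102, 159)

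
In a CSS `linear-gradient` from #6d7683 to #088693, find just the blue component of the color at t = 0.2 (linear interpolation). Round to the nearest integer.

B₁ = 131 (from #6d7683), B₂ = 147 (from #088693).
B = 131 + 0.2 × (147 − 131) = 134.2 → 134

134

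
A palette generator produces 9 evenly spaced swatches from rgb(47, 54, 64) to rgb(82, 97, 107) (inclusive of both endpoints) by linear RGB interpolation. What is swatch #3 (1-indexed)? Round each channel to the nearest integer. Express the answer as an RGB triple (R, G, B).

With 9 swatches and endpoints inclusive, swatch 3 sits at t = (3 − 1)/(9 − 1) = 2/8 ≈ 0.25.
R = 47 + 0.25 × (82 − 47) = 55.75 → 56
G = 54 + 0.25 × (97 − 54) = 64.75 → 65
B = 64 + 0.25 × (107 − 64) = 74.75 → 75

(56, 65, 75)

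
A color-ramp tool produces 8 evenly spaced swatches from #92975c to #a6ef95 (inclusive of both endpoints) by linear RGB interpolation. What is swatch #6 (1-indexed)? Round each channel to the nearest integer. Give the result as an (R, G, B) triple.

With 8 swatches and endpoints inclusive, swatch 6 sits at t = (6 − 1)/(8 − 1) = 5/7 ≈ 0.7143.
#92975c → (146, 151, 92); #a6ef95 → (166, 239, 149).
R = 146 + 0.7143 × (166 − 146) = 160.286 → 160
G = 151 + 0.7143 × (239 − 151) = 213.858 → 214
B = 92 + 0.7143 × (149 − 92) = 132.715 → 133

(160, 214, 133)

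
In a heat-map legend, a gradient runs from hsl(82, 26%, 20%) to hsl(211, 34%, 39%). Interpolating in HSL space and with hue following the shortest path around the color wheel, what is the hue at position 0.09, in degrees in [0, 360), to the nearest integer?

Hue arc: Δh = 211 − 82 = 129° (|Δh| ≤ 180, already the shorter path).
H = 82 + 0.09 × (129) = 93.61 → 94°

94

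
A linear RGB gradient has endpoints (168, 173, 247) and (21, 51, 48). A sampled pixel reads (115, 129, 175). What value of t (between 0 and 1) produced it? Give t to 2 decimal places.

Invert the lerp on the B channel (largest span, 199): t = (175 − 247) / (48 − 247) = -72/-199 = 0.36181.
Check on R: (115 − 168)/(21 − 168) = 0.3605 ✓

0.36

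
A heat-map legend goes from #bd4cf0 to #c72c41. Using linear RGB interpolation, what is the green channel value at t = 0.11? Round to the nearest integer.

G₁ = 76 (from #bd4cf0), G₂ = 44 (from #c72c41).
G = 76 + 0.11 × (44 − 76) = 72.48 → 72

72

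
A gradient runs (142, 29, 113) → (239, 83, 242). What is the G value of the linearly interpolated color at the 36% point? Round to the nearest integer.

48

G = 29 + 0.36 × (83 − 29) = 48.44 → 48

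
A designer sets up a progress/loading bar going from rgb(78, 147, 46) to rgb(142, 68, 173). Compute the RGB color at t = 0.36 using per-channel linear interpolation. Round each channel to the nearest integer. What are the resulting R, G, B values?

(101, 119, 92)

R = 78 + 0.36 × (142 − 78) = 78 + 0.36 × 64 = 101.04 → 101
G = 147 + 0.36 × (68 − 147) = 147 + 0.36 × -79 = 118.56 → 119
B = 46 + 0.36 × (173 − 46) = 46 + 0.36 × 127 = 91.72 → 92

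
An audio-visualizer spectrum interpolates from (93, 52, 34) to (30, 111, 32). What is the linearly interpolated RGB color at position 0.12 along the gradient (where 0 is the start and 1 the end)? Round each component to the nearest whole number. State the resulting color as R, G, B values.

R = 93 + 0.12 × (30 − 93) = 93 + 0.12 × -63 = 85.44 → 85
G = 52 + 0.12 × (111 − 52) = 52 + 0.12 × 59 = 59.08 → 59
B = 34 + 0.12 × (32 − 34) = 34 + 0.12 × -2 = 33.76 → 34

(85, 59, 34)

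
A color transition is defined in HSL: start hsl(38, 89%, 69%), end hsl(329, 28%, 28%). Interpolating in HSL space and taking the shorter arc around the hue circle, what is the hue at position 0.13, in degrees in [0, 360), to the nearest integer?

29

Hue: 329 − 38 = 291°, but |291| > 180 so the shorter arc goes the other way: Δh = 291 − 360 = -69°.
H = 38 + 0.13 × (-69) = 29.03 → 29°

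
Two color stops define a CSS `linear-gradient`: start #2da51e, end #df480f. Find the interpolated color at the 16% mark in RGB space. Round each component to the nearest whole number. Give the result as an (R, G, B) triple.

#2da51e → (45, 165, 30); #df480f → (223, 72, 15).
16% corresponds to t = 0.16.
R = 45 + 0.16 × (223 − 45) = 45 + 0.16 × 178 = 73.48 → 73
G = 165 + 0.16 × (72 − 165) = 165 + 0.16 × -93 = 150.12 → 150
B = 30 + 0.16 × (15 − 30) = 30 + 0.16 × -15 = 27.6 → 28

(73, 150, 28)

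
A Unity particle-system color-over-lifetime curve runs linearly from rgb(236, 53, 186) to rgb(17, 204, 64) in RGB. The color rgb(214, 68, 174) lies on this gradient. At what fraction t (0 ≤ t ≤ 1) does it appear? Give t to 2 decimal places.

0.10

Invert the lerp on the R channel (largest span, 219): t = (214 − 236) / (17 − 236) = -22/-219 = 0.10046.
Check on G: (68 − 53)/(204 − 53) = 0.09934 ✓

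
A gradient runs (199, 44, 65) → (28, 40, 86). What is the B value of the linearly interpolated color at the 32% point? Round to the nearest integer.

72

B = 65 + 0.32 × (86 − 65) = 71.72 → 72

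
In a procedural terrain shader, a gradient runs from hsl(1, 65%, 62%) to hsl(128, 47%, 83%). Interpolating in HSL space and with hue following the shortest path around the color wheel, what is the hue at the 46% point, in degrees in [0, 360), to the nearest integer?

59

Hue arc: Δh = 128 − 1 = 127° (|Δh| ≤ 180, already the shorter path).
H = 1 + 0.46 × (127) = 59.42 → 59°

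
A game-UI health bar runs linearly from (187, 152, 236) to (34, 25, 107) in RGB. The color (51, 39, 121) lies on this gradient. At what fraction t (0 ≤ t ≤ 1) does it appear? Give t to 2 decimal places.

0.89

Invert the lerp on the R channel (largest span, 153): t = (51 − 187) / (34 − 187) = -136/-153 = 0.88889.
Check on G: (39 − 152)/(25 − 152) = 0.8898 ✓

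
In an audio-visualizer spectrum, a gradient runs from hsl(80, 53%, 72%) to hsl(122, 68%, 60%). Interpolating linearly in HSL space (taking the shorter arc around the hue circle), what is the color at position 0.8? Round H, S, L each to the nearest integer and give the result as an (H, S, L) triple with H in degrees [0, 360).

Hue arc: Δh = 122 − 80 = 42° (|Δh| ≤ 180, already the shorter path).
H = 80 + 0.8 × (42) = 113.6 → 114°
S = 53 + 0.8 × (68 − 53) = 65 → 65%
L = 72 + 0.8 × (60 − 72) = 62.4 → 62%

(114, 65, 62)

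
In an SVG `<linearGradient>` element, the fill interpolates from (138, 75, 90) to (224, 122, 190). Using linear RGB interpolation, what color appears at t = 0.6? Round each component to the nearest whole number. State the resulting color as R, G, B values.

R = 138 + 0.6 × (224 − 138) = 138 + 0.6 × 86 = 189.6 → 190
G = 75 + 0.6 × (122 − 75) = 75 + 0.6 × 47 = 103.2 → 103
B = 90 + 0.6 × (190 − 90) = 90 + 0.6 × 100 = 150 → 150

(190, 103, 150)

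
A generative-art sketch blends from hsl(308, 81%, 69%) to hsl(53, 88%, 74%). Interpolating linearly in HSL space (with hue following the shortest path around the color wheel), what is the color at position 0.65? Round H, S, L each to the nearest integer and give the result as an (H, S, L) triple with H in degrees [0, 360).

(16, 86, 72)

Hue: 53 − 308 = -255°, but |-255| > 180 so the shorter arc goes the other way: Δh = -255 + 360 = 105°.
H = 308 + 0.65 × (105) = 376.25 → 376 → 376 mod 360 = 16°
S = 81 + 0.65 × (88 − 81) = 85.55 → 86%
L = 69 + 0.65 × (74 − 69) = 72.25 → 72%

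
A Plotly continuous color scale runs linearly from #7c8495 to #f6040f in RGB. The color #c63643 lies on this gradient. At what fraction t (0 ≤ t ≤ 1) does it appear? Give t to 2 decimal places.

0.61

Invert the lerp on the B channel (largest span, 134): t = (67 − 149) / (15 − 149) = -82/-134 = 0.61194.
Check on R: (198 − 124)/(246 − 124) = 0.6066 ✓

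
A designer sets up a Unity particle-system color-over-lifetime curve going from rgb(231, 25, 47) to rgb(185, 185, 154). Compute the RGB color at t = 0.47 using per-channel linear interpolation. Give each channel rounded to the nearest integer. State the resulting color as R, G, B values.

R = 231 + 0.47 × (185 − 231) = 231 + 0.47 × -46 = 209.38 → 209
G = 25 + 0.47 × (185 − 25) = 25 + 0.47 × 160 = 100.2 → 100
B = 47 + 0.47 × (154 − 47) = 47 + 0.47 × 107 = 97.29 → 97

(209, 100, 97)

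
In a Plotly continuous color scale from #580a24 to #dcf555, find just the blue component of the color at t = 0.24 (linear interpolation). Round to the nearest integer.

48

B₁ = 36 (from #580a24), B₂ = 85 (from #dcf555).
B = 36 + 0.24 × (85 − 36) = 47.76 → 48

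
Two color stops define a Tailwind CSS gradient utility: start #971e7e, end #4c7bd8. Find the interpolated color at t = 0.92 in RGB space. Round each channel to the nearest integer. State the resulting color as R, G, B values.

(82, 116, 209)

#971e7e → (151, 30, 126); #4c7bd8 → (76, 123, 216).
R = 151 + 0.92 × (76 − 151) = 151 + 0.92 × -75 = 82 → 82
G = 30 + 0.92 × (123 − 30) = 30 + 0.92 × 93 = 115.56 → 116
B = 126 + 0.92 × (216 − 126) = 126 + 0.92 × 90 = 208.8 → 209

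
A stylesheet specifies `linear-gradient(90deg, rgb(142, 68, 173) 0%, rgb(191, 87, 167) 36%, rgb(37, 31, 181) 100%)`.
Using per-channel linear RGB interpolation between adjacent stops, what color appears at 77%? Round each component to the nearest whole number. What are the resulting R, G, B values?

77% lies between the 36% and 100% stops, so the local fraction is t = (77 − 36)/(100 − 36) = 41/64 ≈ 0.6406.
R = 191 + 0.6406 × (37 − 191) = 92.348 → 92
G = 87 + 0.6406 × (31 − 87) = 51.126 → 51
B = 167 + 0.6406 × (181 − 167) = 175.968 → 176

(92, 51, 176)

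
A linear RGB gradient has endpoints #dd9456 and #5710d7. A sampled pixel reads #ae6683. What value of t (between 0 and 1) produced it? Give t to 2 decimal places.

Invert the lerp on the R channel (largest span, 134): t = (174 − 221) / (87 − 221) = -47/-134 = 0.35075.
Check on G: (102 − 148)/(16 − 148) = 0.3485 ✓

0.35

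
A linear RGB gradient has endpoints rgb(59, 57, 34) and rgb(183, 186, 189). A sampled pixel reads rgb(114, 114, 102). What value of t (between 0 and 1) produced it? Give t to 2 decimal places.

0.44

Invert the lerp on the B channel (largest span, 155): t = (102 − 34) / (189 − 34) = 68/155 = 0.43871.
Check on R: (114 − 59)/(183 − 59) = 0.4435 ✓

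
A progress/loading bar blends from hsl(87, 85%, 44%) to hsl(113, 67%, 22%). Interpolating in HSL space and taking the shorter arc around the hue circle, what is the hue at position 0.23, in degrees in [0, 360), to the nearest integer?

Hue arc: Δh = 113 − 87 = 26° (|Δh| ≤ 180, already the shorter path).
H = 87 + 0.23 × (26) = 92.98 → 93°

93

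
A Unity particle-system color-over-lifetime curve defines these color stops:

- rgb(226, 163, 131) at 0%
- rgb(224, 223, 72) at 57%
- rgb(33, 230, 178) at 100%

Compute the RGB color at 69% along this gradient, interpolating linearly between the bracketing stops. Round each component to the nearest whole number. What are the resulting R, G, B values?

(171, 225, 102)

69% lies between the 57% and 100% stops, so the local fraction is t = (69 − 57)/(100 − 57) = 12/43 ≈ 0.2791.
R = 224 + 0.2791 × (33 − 224) = 170.692 → 171
G = 223 + 0.2791 × (230 − 223) = 224.954 → 225
B = 72 + 0.2791 × (178 − 72) = 101.585 → 102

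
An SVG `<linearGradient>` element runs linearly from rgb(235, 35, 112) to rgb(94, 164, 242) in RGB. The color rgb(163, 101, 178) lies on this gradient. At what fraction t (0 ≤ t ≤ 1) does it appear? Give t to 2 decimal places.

0.51

Invert the lerp on the R channel (largest span, 141): t = (163 − 235) / (94 − 235) = -72/-141 = 0.51064.
Check on G: (101 − 35)/(164 − 35) = 0.5116 ✓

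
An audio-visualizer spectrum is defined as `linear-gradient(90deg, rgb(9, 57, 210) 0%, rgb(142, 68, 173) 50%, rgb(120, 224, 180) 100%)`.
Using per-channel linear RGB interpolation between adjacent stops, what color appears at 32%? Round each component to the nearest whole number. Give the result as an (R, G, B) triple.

(94, 64, 186)

32% lies between the 0% and 50% stops, so the local fraction is t = (32 − 0)/(50 − 0) = 32/50 ≈ 0.64.
R = 9 + 0.64 × (142 − 9) = 94.12 → 94
G = 57 + 0.64 × (68 − 57) = 64.04 → 64
B = 210 + 0.64 × (173 − 210) = 186.32 → 186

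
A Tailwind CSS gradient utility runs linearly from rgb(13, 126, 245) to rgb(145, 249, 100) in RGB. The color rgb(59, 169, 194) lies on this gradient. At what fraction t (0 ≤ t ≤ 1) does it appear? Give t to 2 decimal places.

Invert the lerp on the B channel (largest span, 145): t = (194 − 245) / (100 − 245) = -51/-145 = 0.35172.
Check on R: (59 − 13)/(145 − 13) = 0.3485 ✓

0.35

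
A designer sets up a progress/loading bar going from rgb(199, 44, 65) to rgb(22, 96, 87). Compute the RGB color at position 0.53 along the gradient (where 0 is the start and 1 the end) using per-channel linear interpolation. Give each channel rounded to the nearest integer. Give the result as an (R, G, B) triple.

R = 199 + 0.53 × (22 − 199) = 199 + 0.53 × -177 = 105.19 → 105
G = 44 + 0.53 × (96 − 44) = 44 + 0.53 × 52 = 71.56 → 72
B = 65 + 0.53 × (87 − 65) = 65 + 0.53 × 22 = 76.66 → 77
So the blended color is (105, 72, 77), about #69484d.

(105, 72, 77)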